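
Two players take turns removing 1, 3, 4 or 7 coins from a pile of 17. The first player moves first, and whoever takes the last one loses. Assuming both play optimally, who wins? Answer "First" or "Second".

Second

W/L table (W = player to move can force a win):
i:   0  1  2  3  4  5  6  7  8  9 10 11 12 13 14 15 16 17
     W  L  W  L  W  W  W  W  W  L  W  L  W  W  W  W  W  L
Position 17 is L, so the second player wins.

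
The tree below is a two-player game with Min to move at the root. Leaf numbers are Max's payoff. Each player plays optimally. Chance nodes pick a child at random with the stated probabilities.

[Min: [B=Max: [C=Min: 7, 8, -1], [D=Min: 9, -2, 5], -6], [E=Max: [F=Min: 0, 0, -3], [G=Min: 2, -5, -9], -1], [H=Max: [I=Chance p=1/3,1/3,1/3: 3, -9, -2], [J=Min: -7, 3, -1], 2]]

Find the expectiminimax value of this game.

-1

C (Min): min(7, 8, -1) = -1
D (Min): min(9, -2, 5) = -2
B (Max): max(-1, -2, -6) = -1
F (Min): min(0, 0, -3) = -3
G (Min): min(2, -5, -9) = -9
E (Max): max(-3, -9, -1) = -1
I (Chance): 1/3·3 + 1/3·-9 + 1/3·-2 = -2.67
J (Min): min(-7, 3, -1) = -7
H (Max): max(-2.67, -7, 2) = 2
Root (Min): min(-1, -1, 2) = -1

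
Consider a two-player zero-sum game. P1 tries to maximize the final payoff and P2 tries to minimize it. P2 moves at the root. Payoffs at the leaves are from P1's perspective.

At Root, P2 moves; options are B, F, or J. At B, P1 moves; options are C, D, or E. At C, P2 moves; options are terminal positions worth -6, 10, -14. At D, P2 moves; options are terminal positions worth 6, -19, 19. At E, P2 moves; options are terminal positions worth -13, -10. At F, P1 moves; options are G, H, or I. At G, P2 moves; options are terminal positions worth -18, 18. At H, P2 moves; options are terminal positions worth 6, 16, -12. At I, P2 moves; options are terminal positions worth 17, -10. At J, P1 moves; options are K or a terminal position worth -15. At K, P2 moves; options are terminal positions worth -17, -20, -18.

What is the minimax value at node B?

C: min(-6, 10, -14) = -14
D: min(6, -19, 19) = -19
E: min(-13, -10) = -13
B: max(-14, -19, -13) = -13

-13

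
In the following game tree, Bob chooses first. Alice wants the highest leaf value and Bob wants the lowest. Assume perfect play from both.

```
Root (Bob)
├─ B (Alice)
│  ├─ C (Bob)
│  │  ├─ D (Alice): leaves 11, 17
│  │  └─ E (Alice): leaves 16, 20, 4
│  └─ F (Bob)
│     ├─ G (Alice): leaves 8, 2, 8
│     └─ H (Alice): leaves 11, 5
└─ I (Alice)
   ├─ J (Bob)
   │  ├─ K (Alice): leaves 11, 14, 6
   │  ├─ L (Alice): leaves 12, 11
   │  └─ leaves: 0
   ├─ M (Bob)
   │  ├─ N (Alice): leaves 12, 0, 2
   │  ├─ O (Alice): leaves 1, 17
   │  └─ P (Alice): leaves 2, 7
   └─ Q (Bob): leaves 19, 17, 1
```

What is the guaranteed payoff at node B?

D: max(11, 17) = 17
E: max(16, 20, 4) = 20
C: min(17, 20) = 17
G: max(8, 2, 8) = 8
H: max(11, 5) = 11
F: min(8, 11) = 8
B: max(17, 8) = 17

17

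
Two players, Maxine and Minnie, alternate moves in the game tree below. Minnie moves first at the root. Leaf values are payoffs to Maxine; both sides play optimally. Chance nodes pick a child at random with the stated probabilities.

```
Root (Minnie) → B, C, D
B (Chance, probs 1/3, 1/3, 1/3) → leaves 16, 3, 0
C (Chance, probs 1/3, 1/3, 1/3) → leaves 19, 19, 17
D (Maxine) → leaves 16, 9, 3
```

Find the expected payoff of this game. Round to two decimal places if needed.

B (Chance): 1/3·16 + 1/3·3 + 1/3·0 = 6.33
C (Chance): 1/3·19 + 1/3·19 + 1/3·17 = 18.33
D (Maxine): max(16, 9, 3) = 16
Root (Minnie): min(6.33, 18.33, 16) = 6.33

6.33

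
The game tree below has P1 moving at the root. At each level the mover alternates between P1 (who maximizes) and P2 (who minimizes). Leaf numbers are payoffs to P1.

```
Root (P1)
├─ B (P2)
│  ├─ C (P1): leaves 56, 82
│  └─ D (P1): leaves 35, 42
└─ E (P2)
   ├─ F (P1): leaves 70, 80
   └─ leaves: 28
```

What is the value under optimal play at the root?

C (P1): max(56, 82) = 82
D (P1): max(35, 42) = 42
B (P2): min(82, 42) = 42
F (P1): max(70, 80) = 80
E (P2): min(80, 28) = 28
Root (P1): max(42, 28) = 42

42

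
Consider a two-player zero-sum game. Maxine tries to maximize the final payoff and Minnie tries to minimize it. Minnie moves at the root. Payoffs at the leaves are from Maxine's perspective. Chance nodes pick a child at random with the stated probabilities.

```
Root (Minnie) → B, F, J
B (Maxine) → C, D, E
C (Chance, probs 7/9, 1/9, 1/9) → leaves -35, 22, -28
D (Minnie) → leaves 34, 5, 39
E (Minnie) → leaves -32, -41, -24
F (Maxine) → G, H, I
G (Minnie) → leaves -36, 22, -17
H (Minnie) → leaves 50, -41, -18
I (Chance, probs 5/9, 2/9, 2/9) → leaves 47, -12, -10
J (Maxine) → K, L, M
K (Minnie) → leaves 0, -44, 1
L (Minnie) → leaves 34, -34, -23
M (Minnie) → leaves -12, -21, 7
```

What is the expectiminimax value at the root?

C (Chance): 7/9·-35 + 1/9·22 + 1/9·-28 = -27.89
D (Minnie): min(34, 5, 39) = 5
E (Minnie): min(-32, -41, -24) = -41
B (Maxine): max(-27.89, 5, -41) = 5
G (Minnie): min(-36, 22, -17) = -36
H (Minnie): min(50, -41, -18) = -41
I (Chance): 5/9·47 + 2/9·-12 + 2/9·-10 = 21.22
F (Maxine): max(-36, -41, 21.22) = 21.22
K (Minnie): min(0, -44, 1) = -44
L (Minnie): min(34, -34, -23) = -34
M (Minnie): min(-12, -21, 7) = -21
J (Maxine): max(-44, -34, -21) = -21
Root (Minnie): min(5, 21.22, -21) = -21

-21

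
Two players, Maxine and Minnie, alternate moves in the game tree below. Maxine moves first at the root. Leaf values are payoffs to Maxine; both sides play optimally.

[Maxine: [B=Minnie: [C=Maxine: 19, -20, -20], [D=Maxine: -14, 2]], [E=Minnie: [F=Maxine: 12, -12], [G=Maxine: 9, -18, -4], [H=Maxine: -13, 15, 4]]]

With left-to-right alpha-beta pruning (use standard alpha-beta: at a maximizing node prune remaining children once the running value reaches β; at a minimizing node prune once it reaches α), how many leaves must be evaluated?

12

C [α=-∞,β=+∞]: v=19
D [α=-∞,β=19]: v=2
B [α=-∞,β=+∞]: v=2
F [α=2,β=+∞]: v=12
G [α=2,β=12]: v=9
H [α=2,β=9]: v=15 after child 2 ≥ β → β-cutoff, skip 1
E [α=2,β=+∞]: v=9
Root [α=-∞,β=+∞]: v=9
Leaves evaluated: 12 of 13.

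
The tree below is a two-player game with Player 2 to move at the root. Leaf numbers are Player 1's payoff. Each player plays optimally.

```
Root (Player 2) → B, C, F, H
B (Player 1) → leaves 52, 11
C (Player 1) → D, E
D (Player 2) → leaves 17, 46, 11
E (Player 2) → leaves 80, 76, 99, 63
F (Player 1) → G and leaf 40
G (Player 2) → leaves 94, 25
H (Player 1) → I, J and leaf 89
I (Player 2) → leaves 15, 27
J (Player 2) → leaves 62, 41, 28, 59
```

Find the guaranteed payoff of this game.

B (Player 1): max(52, 11) = 52
D (Player 2): min(17, 46, 11) = 11
E (Player 2): min(80, 76, 99, 63) = 63
C (Player 1): max(11, 63) = 63
G (Player 2): min(94, 25) = 25
F (Player 1): max(25, 40) = 40
I (Player 2): min(15, 27) = 15
J (Player 2): min(62, 41, 28, 59) = 28
H (Player 1): max(15, 28, 89) = 89
Root (Player 2): min(52, 63, 40, 89) = 40

40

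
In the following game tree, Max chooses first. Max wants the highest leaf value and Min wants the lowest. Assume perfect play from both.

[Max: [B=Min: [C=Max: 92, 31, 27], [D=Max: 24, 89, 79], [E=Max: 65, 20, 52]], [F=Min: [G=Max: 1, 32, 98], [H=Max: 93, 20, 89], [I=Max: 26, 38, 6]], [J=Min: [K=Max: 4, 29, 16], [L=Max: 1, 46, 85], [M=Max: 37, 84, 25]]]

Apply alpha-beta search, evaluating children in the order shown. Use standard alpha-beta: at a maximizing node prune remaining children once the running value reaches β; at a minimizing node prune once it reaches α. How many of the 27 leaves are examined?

21

C [α=-∞,β=+∞]: v=92
D [α=-∞,β=92]: v=89
E [α=-∞,β=89]: v=65
B [α=-∞,β=+∞]: v=65
G [α=65,β=+∞]: v=98
H [α=65,β=98]: v=93
I [α=65,β=93]: v=38
F [α=65,β=+∞]: v=38
K [α=65,β=+∞]: v=29
J [α=65,β=+∞]: v=29 after child 1 ≤ α → α-cutoff, skip 2
Root [α=-∞,β=+∞]: v=65
Leaves evaluated: 21 of 27.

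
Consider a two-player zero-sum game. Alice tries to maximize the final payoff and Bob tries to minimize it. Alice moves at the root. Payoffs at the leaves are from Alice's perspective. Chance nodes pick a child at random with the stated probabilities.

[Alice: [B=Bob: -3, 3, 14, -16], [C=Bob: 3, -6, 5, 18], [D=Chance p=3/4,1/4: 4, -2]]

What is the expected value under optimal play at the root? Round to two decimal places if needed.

B (Bob): min(-3, 3, 14, -16) = -16
C (Bob): min(3, -6, 5, 18) = -6
D (Chance): 3/4·4 + 1/4·-2 = 2.5
Root (Alice): max(-16, -6, 2.5) = 2.5

2.5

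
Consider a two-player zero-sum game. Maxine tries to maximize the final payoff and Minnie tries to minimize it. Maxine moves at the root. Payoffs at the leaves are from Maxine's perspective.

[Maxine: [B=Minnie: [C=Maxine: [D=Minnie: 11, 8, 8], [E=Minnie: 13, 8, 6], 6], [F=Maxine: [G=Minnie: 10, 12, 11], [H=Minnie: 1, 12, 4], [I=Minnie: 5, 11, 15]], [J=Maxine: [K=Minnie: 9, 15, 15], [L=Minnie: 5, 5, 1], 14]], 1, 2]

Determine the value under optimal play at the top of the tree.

8

D (Minnie): min(11, 8, 8) = 8
E (Minnie): min(13, 8, 6) = 6
C (Maxine): max(8, 6, 6) = 8
G (Minnie): min(10, 12, 11) = 10
H (Minnie): min(1, 12, 4) = 1
I (Minnie): min(5, 11, 15) = 5
F (Maxine): max(10, 1, 5) = 10
K (Minnie): min(9, 15, 15) = 9
L (Minnie): min(5, 5, 1) = 1
J (Maxine): max(9, 1, 14) = 14
B (Minnie): min(8, 10, 14) = 8
Root (Maxine): max(8, 1, 2) = 8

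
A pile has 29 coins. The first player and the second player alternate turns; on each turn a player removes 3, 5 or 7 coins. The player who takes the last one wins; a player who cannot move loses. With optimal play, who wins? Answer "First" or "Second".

First

W/L table (W = player to move can force a win):
i:   0  1  2  3  4  5  6  7  8  9 10 11 12 13 14 15 16 17 18 19 20 21 22 23 24 25 26 27 28 29
     L  L  L  W  W  W  W  W  W  W  L  L  L  W  W  W  W  W  W  W  L  L  L  W  W  W  W  W  W  W
Position 29 is W, so the first player wins.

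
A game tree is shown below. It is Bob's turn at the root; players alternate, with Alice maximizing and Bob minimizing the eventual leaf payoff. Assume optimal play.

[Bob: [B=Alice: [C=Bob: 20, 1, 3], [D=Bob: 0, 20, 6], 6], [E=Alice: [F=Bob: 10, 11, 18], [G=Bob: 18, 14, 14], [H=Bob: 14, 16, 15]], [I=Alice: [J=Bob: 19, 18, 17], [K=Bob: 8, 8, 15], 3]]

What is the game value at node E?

14

F: min(10, 11, 18) = 10
G: min(18, 14, 14) = 14
H: min(14, 16, 15) = 14
E: max(10, 14, 14) = 14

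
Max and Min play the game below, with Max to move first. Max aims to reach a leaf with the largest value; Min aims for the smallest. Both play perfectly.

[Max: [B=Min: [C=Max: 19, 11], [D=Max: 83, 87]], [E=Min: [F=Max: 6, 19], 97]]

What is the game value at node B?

C: max(19, 11) = 19
D: max(83, 87) = 87
B: min(19, 87) = 19

19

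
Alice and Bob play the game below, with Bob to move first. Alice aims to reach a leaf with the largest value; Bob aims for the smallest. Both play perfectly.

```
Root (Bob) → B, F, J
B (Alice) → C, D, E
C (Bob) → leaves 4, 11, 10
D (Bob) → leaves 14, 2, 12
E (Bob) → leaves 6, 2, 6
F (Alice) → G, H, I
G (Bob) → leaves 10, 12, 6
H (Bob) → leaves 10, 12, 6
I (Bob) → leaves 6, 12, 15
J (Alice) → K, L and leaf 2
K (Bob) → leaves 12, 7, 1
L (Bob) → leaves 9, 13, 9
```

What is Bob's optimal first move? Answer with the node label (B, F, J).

C (Bob): min(4, 11, 10) = 4
D (Bob): min(14, 2, 12) = 2
E (Bob): min(6, 2, 6) = 2
B (Alice): max(4, 2, 2) = 4
G (Bob): min(10, 12, 6) = 6
H (Bob): min(10, 12, 6) = 6
I (Bob): min(6, 12, 15) = 6
F (Alice): max(6, 6, 6) = 6
K (Bob): min(12, 7, 1) = 1
L (Bob): min(9, 13, 9) = 9
J (Alice): max(1, 9, 2) = 9
Root (Bob): min(4, 6, 9) = 4
Bob picks the child with the lowest value: B (value 4).

B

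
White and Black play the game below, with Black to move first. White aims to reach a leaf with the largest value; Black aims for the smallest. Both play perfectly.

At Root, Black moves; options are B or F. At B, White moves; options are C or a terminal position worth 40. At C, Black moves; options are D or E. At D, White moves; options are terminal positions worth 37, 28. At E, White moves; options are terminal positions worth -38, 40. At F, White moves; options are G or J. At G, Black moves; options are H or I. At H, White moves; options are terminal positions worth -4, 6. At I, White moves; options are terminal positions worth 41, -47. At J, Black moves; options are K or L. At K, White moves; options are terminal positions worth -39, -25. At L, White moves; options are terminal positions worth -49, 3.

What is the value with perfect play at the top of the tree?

D (White): max(37, 28) = 37
E (White): max(-38, 40) = 40
C (Black): min(37, 40) = 37
B (White): max(37, 40) = 40
H (White): max(-4, 6) = 6
I (White): max(41, -47) = 41
G (Black): min(6, 41) = 6
K (White): max(-39, -25) = -25
L (White): max(-49, 3) = 3
J (Black): min(-25, 3) = -25
F (White): max(6, -25) = 6
Root (Black): min(40, 6) = 6

6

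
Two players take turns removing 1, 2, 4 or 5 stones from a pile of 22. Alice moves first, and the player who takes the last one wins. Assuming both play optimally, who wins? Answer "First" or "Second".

First

W/L table (W = player to move can force a win):
i:   0  1  2  3  4  5  6  7  8  9 10 11 12 13 14 15 16 17 18 19 20 21 22
     L  W  W  L  W  W  L  W  W  L  W  W  L  W  W  L  W  W  L  W  W  L  W
Position 22 is W, so the first player wins.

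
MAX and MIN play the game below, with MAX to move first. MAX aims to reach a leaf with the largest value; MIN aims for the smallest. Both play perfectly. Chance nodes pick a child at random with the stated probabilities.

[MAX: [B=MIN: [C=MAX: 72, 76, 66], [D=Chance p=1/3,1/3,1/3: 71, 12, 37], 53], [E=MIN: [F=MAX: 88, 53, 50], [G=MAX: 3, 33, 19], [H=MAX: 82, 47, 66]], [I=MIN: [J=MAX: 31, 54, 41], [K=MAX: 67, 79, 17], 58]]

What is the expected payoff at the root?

54

C (MAX): max(72, 76, 66) = 76
D (Chance): 1/3·71 + 1/3·12 + 1/3·37 = 40
B (MIN): min(76, 40, 53) = 40
F (MAX): max(88, 53, 50) = 88
G (MAX): max(3, 33, 19) = 33
H (MAX): max(82, 47, 66) = 82
E (MIN): min(88, 33, 82) = 33
J (MAX): max(31, 54, 41) = 54
K (MAX): max(67, 79, 17) = 79
I (MIN): min(54, 79, 58) = 54
Root (MAX): max(40, 33, 54) = 54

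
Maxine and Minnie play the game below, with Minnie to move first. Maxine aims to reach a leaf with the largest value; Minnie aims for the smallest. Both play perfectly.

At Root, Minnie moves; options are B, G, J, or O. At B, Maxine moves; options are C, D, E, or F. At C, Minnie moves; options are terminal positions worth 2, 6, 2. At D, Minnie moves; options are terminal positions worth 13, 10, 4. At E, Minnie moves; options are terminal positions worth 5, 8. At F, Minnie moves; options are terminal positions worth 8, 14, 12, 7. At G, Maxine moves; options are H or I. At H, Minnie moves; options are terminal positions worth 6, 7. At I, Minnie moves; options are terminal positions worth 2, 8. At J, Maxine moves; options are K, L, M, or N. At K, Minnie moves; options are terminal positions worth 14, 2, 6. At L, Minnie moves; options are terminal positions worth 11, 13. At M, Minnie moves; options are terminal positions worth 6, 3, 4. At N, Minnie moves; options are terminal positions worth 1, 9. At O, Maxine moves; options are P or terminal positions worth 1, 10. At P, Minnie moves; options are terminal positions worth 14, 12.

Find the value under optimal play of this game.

C (Minnie): min(2, 6, 2) = 2
D (Minnie): min(13, 10, 4) = 4
E (Minnie): min(5, 8) = 5
F (Minnie): min(8, 14, 12, 7) = 7
B (Maxine): max(2, 4, 5, 7) = 7
H (Minnie): min(6, 7) = 6
I (Minnie): min(2, 8) = 2
G (Maxine): max(6, 2) = 6
K (Minnie): min(14, 2, 6) = 2
L (Minnie): min(11, 13) = 11
M (Minnie): min(6, 3, 4) = 3
N (Minnie): min(1, 9) = 1
J (Maxine): max(2, 11, 3, 1) = 11
P (Minnie): min(14, 12) = 12
O (Maxine): max(12, 1, 10) = 12
Root (Minnie): min(7, 6, 11, 12) = 6

6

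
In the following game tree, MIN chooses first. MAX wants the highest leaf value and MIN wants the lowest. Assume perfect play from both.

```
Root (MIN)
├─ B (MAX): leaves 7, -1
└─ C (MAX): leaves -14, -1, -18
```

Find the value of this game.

B (MAX): max(7, -1) = 7
C (MAX): max(-14, -1, -18) = -1
Root (MIN): min(7, -1) = -1

-1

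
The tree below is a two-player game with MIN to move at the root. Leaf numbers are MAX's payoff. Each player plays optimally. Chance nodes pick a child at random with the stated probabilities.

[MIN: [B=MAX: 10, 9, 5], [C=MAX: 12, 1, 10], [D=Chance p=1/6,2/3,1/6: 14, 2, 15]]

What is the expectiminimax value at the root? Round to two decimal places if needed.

6.17

B (MAX): max(10, 9, 5) = 10
C (MAX): max(12, 1, 10) = 12
D (Chance): 1/6·14 + 2/3·2 + 1/6·15 = 6.17
Root (MIN): min(10, 12, 6.17) = 6.17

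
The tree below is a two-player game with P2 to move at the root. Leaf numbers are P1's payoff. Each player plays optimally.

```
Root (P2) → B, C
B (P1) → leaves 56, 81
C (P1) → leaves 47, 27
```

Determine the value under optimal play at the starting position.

47

B (P1): max(56, 81) = 81
C (P1): max(47, 27) = 47
Root (P2): min(81, 47) = 47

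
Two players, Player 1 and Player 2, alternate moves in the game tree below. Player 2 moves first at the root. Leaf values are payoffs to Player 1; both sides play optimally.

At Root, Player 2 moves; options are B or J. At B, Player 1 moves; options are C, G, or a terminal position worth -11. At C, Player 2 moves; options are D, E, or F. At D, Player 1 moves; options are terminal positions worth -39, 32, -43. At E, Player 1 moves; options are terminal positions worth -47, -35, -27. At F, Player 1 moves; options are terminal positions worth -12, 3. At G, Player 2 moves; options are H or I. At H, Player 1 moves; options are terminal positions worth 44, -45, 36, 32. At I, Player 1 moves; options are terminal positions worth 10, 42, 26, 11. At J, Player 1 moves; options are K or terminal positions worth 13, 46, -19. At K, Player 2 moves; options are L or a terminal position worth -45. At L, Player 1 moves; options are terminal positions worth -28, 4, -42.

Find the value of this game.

D (Player 1): max(-39, 32, -43) = 32
E (Player 1): max(-47, -35, -27) = -27
F (Player 1): max(-12, 3) = 3
C (Player 2): min(32, -27, 3) = -27
H (Player 1): max(44, -45, 36, 32) = 44
I (Player 1): max(10, 42, 26, 11) = 42
G (Player 2): min(44, 42) = 42
B (Player 1): max(-27, 42, -11) = 42
L (Player 1): max(-28, 4, -42) = 4
K (Player 2): min(4, -45) = -45
J (Player 1): max(-45, 13, 46, -19) = 46
Root (Player 2): min(42, 46) = 42

42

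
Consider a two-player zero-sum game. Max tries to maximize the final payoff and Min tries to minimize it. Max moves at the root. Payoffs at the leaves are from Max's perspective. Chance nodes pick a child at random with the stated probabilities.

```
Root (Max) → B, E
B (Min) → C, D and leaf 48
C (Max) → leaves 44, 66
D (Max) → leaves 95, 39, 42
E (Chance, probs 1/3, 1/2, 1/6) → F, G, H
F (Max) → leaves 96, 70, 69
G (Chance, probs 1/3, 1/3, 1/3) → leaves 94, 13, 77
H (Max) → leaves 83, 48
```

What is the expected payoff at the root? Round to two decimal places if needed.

C (Max): max(44, 66) = 66
D (Max): max(95, 39, 42) = 95
B (Min): min(66, 95, 48) = 48
F (Max): max(96, 70, 69) = 96
G (Chance): 1/3·94 + 1/3·13 + 1/3·77 = 61.33
H (Max): max(83, 48) = 83
E (Chance): 1/3·96 + 1/2·61.33 + 1/6·83 = 76.5
Root (Max): max(48, 76.5) = 76.5

76.5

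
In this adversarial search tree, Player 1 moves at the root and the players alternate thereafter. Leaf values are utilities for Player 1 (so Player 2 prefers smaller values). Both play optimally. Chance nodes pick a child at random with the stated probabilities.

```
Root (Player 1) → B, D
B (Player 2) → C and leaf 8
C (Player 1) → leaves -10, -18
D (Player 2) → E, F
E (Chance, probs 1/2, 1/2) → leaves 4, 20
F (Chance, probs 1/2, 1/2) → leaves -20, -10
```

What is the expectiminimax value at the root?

-10

C (Player 1): max(-10, -18) = -10
B (Player 2): min(-10, 8) = -10
E (Chance): 1/2·4 + 1/2·20 = 12
F (Chance): 1/2·-20 + 1/2·-10 = -15
D (Player 2): min(12, -15) = -15
Root (Player 1): max(-10, -15) = -10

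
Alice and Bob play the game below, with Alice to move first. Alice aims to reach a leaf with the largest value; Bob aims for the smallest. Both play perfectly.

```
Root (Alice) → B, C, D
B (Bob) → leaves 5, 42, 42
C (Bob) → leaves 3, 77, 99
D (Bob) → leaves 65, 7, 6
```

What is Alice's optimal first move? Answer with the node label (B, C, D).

D

B (Bob): min(5, 42, 42) = 5
C (Bob): min(3, 77, 99) = 3
D (Bob): min(65, 7, 6) = 6
Root (Alice): max(5, 3, 6) = 6
Alice picks the child with the highest value: D (value 6).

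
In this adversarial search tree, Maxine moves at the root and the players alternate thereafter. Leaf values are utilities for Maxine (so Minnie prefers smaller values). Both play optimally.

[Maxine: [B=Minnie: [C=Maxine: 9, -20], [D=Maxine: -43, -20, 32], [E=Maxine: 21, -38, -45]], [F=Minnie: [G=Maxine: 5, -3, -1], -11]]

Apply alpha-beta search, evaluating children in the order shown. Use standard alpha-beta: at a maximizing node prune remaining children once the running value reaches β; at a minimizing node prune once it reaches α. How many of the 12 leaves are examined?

9

C [α=-∞,β=+∞]: v=9
D [α=-∞,β=9]: v=32
E [α=-∞,β=9]: v=21 after child 1 ≥ β → β-cutoff, skip 2
B [α=-∞,β=+∞]: v=9
G [α=9,β=+∞]: v=5
F [α=9,β=+∞]: v=5 after child 1 ≤ α → α-cutoff, skip 1
Root [α=-∞,β=+∞]: v=9
Leaves evaluated: 9 of 12.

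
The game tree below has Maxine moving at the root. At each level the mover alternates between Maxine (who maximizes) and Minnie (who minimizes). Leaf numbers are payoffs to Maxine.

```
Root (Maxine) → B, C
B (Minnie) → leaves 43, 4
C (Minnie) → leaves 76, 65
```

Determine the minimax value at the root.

B (Minnie): min(43, 4) = 4
C (Minnie): min(76, 65) = 65
Root (Maxine): max(4, 65) = 65

65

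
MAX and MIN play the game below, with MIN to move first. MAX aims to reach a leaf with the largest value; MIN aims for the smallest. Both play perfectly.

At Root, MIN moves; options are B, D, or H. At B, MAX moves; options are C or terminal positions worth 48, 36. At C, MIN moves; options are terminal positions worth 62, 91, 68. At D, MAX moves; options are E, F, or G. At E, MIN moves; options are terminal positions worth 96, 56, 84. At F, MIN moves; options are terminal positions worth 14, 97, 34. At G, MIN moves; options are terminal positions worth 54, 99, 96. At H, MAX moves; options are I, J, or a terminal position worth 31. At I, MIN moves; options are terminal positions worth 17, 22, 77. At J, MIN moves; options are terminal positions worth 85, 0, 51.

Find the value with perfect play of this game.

31

C (MIN): min(62, 91, 68) = 62
B (MAX): max(62, 48, 36) = 62
E (MIN): min(96, 56, 84) = 56
F (MIN): min(14, 97, 34) = 14
G (MIN): min(54, 99, 96) = 54
D (MAX): max(56, 14, 54) = 56
I (MIN): min(17, 22, 77) = 17
J (MIN): min(85, 0, 51) = 0
H (MAX): max(17, 0, 31) = 31
Root (MIN): min(62, 56, 31) = 31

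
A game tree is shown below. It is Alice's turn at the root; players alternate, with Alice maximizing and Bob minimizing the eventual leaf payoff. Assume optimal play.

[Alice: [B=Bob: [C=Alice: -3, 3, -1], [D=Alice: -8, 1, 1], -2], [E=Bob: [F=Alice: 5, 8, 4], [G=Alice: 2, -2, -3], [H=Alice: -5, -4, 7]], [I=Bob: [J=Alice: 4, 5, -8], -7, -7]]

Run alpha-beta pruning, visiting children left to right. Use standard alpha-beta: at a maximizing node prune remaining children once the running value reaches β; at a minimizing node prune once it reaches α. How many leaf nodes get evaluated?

C [α=-∞,β=+∞]: v=3
D [α=-∞,β=3]: v=1
B [α=-∞,β=+∞]: v=-2
F [α=-2,β=+∞]: v=8
G [α=-2,β=8]: v=2
H [α=-2,β=2]: v=7
E [α=-2,β=+∞]: v=2
J [α=2,β=+∞]: v=5
I [α=2,β=+∞]: v=-7 after child 2 ≤ α → α-cutoff, skip 1
Root [α=-∞,β=+∞]: v=2
Leaves evaluated: 20 of 21.

20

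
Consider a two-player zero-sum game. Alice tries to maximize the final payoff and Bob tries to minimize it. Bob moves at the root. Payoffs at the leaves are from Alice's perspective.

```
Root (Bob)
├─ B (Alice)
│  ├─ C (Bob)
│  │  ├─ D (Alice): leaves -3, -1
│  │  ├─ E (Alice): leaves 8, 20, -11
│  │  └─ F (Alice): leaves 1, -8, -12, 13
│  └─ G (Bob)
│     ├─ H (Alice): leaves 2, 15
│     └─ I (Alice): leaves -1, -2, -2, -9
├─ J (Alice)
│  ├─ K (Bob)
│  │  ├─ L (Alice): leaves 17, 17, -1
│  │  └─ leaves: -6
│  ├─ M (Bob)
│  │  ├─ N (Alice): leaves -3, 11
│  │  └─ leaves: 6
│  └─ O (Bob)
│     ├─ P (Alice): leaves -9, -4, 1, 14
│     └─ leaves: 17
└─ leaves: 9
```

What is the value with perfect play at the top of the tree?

-1

D (Alice): max(-3, -1) = -1
E (Alice): max(8, 20, -11) = 20
F (Alice): max(1, -8, -12, 13) = 13
C (Bob): min(-1, 20, 13) = -1
H (Alice): max(2, 15) = 15
I (Alice): max(-1, -2, -2, -9) = -1
G (Bob): min(15, -1) = -1
B (Alice): max(-1, -1) = -1
L (Alice): max(17, 17, -1) = 17
K (Bob): min(17, -6) = -6
N (Alice): max(-3, 11) = 11
M (Bob): min(11, 6) = 6
P (Alice): max(-9, -4, 1, 14) = 14
O (Bob): min(14, 17) = 14
J (Alice): max(-6, 6, 14) = 14
Root (Bob): min(-1, 14, 9) = -1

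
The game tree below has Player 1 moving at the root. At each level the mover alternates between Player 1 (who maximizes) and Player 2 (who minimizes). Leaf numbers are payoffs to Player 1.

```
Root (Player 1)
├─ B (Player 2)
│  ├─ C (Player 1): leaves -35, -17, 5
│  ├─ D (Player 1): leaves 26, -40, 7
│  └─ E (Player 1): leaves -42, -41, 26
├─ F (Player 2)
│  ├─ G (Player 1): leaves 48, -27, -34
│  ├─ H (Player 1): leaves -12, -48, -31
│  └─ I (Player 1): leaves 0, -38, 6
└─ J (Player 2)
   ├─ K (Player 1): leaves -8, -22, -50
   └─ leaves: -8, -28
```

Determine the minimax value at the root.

C (Player 1): max(-35, -17, 5) = 5
D (Player 1): max(26, -40, 7) = 26
E (Player 1): max(-42, -41, 26) = 26
B (Player 2): min(5, 26, 26) = 5
G (Player 1): max(48, -27, -34) = 48
H (Player 1): max(-12, -48, -31) = -12
I (Player 1): max(0, -38, 6) = 6
F (Player 2): min(48, -12, 6) = -12
K (Player 1): max(-8, -22, -50) = -8
J (Player 2): min(-8, -8, -28) = -28
Root (Player 1): max(5, -12, -28) = 5

5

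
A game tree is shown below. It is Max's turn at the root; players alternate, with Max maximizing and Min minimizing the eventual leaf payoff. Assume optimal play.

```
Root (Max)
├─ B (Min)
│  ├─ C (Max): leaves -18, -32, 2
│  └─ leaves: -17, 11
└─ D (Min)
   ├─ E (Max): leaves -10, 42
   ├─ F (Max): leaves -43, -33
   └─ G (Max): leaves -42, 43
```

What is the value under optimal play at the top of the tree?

C (Max): max(-18, -32, 2) = 2
B (Min): min(2, -17, 11) = -17
E (Max): max(-10, 42) = 42
F (Max): max(-43, -33) = -33
G (Max): max(-42, 43) = 43
D (Min): min(42, -33, 43) = -33
Root (Max): max(-17, -33) = -17

-17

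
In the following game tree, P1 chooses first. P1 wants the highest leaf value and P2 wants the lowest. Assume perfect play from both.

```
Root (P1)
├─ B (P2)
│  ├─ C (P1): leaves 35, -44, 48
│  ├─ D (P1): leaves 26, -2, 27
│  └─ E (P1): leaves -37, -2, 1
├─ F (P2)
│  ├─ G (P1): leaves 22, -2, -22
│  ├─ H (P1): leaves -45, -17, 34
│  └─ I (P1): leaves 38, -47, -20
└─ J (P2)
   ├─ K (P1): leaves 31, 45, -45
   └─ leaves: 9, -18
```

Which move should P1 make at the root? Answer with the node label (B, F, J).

C (P1): max(35, -44, 48) = 48
D (P1): max(26, -2, 27) = 27
E (P1): max(-37, -2, 1) = 1
B (P2): min(48, 27, 1) = 1
G (P1): max(22, -2, -22) = 22
H (P1): max(-45, -17, 34) = 34
I (P1): max(38, -47, -20) = 38
F (P2): min(22, 34, 38) = 22
K (P1): max(31, 45, -45) = 45
J (P2): min(45, 9, -18) = -18
Root (P1): max(1, 22, -18) = 22
P1 picks the child with the highest value: F (value 22).

F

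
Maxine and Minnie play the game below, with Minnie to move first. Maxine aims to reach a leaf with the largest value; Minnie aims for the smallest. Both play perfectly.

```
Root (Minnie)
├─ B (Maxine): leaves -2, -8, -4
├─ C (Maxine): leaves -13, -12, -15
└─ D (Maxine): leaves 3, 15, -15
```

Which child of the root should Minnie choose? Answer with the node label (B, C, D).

C

B (Maxine): max(-2, -8, -4) = -2
C (Maxine): max(-13, -12, -15) = -12
D (Maxine): max(3, 15, -15) = 15
Root (Minnie): min(-2, -12, 15) = -12
Minnie picks the child with the lowest value: C (value -12).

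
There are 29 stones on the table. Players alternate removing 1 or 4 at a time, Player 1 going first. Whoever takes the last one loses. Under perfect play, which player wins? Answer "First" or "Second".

First

W/L table (W = player to move can force a win):
i:   0  1  2  3  4  5  6  7  8  9 10 11 12 13 14 15 16 17 18 19 20 21 22 23 24 25 26 27 28 29
     W  L  W  L  W  W  L  W  L  W  W  L  W  L  W  W  L  W  L  W  W  L  W  L  W  W  L  W  L  W
Position 29 is W, so the first player wins.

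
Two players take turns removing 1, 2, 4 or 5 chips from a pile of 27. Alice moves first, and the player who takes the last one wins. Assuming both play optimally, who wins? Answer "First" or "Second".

Second

i:   0  1  2  3  4  5  6  7  8  9 10 11 12 13 14 15 16 17 18 19 20 21 22 23 24 25 26 27
     L  W  W  L  W  W  L  W  W  L  W  W  L  W  W  L  W  W  L  W  W  L  W  W  L  W  W  L
Position 27 is L, so the second player wins.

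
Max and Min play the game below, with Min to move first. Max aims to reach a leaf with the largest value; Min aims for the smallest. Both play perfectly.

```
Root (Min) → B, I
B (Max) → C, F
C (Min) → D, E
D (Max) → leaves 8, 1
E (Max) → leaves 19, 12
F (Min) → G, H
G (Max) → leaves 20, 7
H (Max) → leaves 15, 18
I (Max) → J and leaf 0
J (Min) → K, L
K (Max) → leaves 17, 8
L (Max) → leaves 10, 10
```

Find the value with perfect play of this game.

10

D (Max): max(8, 1) = 8
E (Max): max(19, 12) = 19
C (Min): min(8, 19) = 8
G (Max): max(20, 7) = 20
H (Max): max(15, 18) = 18
F (Min): min(20, 18) = 18
B (Max): max(8, 18) = 18
K (Max): max(17, 8) = 17
L (Max): max(10, 10) = 10
J (Min): min(17, 10) = 10
I (Max): max(10, 0) = 10
Root (Min): min(18, 10) = 10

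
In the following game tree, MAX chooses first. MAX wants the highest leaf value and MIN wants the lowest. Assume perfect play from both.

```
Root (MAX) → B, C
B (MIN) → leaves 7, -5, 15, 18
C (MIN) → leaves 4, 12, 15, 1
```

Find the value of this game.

1

B (MIN): min(7, -5, 15, 18) = -5
C (MIN): min(4, 12, 15, 1) = 1
Root (MAX): max(-5, 1) = 1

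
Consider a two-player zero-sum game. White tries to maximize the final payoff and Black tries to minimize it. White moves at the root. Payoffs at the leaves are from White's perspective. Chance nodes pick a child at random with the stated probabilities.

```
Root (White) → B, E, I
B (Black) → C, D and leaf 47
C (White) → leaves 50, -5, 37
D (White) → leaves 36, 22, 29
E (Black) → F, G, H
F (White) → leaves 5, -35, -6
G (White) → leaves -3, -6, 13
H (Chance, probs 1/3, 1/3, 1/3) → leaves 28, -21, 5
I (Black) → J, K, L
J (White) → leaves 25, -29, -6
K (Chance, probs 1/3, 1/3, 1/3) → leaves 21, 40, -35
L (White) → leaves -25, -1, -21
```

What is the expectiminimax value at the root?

36

C (White): max(50, -5, 37) = 50
D (White): max(36, 22, 29) = 36
B (Black): min(50, 36, 47) = 36
F (White): max(5, -35, -6) = 5
G (White): max(-3, -6, 13) = 13
H (Chance): 1/3·28 + 1/3·-21 + 1/3·5 = 4
E (Black): min(5, 13, 4) = 4
J (White): max(25, -29, -6) = 25
K (Chance): 1/3·21 + 1/3·40 + 1/3·-35 = 8.67
L (White): max(-25, -1, -21) = -1
I (Black): min(25, 8.67, -1) = -1
Root (White): max(36, 4, -1) = 36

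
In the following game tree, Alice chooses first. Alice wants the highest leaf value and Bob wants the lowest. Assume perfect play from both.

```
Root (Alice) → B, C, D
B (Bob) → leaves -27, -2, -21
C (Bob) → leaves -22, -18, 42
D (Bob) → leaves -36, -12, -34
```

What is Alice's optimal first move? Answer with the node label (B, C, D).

B (Bob): min(-27, -2, -21) = -27
C (Bob): min(-22, -18, 42) = -22
D (Bob): min(-36, -12, -34) = -36
Root (Alice): max(-27, -22, -36) = -22
Alice picks the child with the highest value: C (value -22).

C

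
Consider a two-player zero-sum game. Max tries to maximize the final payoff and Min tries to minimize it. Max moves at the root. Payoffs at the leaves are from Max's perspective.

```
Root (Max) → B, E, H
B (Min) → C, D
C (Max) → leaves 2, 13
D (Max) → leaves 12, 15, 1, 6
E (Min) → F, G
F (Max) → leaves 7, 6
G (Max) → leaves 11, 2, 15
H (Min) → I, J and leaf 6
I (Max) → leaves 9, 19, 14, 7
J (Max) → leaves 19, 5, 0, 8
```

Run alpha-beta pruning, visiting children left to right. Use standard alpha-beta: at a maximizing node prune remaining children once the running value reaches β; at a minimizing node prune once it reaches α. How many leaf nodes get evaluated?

12

C [α=-∞,β=+∞]: v=13
D [α=-∞,β=13]: v=15 after child 2 ≥ β → β-cutoff, skip 2
B [α=-∞,β=+∞]: v=13
F [α=13,β=+∞]: v=7
E [α=13,β=+∞]: v=7 after child 1 ≤ α → α-cutoff, skip 1
I [α=13,β=+∞]: v=19
J [α=13,β=19]: v=19 after child 1 ≥ β → β-cutoff, skip 3
H [α=13,β=+∞]: v=6
Root [α=-∞,β=+∞]: v=13
Leaves evaluated: 12 of 20.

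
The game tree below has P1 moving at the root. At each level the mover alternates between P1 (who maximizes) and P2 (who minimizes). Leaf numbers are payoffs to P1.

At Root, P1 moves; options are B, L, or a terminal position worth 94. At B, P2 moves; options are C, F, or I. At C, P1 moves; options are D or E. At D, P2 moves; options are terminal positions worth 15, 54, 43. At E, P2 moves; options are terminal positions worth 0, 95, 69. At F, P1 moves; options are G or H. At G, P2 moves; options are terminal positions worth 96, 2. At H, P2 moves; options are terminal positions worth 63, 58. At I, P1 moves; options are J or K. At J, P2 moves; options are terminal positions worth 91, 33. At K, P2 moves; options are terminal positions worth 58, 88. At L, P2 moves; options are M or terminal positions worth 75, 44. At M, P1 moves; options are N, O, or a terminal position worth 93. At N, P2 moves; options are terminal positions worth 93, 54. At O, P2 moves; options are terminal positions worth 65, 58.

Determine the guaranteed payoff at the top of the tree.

D (P2): min(15, 54, 43) = 15
E (P2): min(0, 95, 69) = 0
C (P1): max(15, 0) = 15
G (P2): min(96, 2) = 2
H (P2): min(63, 58) = 58
F (P1): max(2, 58) = 58
J (P2): min(91, 33) = 33
K (P2): min(58, 88) = 58
I (P1): max(33, 58) = 58
B (P2): min(15, 58, 58) = 15
N (P2): min(93, 54) = 54
O (P2): min(65, 58) = 58
M (P1): max(54, 58, 93) = 93
L (P2): min(93, 75, 44) = 44
Root (P1): max(15, 44, 94) = 94

94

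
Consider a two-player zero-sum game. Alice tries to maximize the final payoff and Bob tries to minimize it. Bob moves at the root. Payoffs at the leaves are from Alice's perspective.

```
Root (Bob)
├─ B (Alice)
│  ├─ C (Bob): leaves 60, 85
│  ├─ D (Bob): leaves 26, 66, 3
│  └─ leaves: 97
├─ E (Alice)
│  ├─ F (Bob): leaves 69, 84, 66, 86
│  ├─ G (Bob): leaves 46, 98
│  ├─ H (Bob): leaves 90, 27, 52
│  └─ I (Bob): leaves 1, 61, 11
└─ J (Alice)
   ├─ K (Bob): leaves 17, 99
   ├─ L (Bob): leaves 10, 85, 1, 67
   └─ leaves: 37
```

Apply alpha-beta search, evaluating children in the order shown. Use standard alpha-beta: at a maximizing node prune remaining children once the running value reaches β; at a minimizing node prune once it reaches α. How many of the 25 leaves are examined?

C [α=-∞,β=+∞]: v=60
D [α=60,β=+∞]: v=26 after child 1 ≤ α → α-cutoff, skip 2
B [α=-∞,β=+∞]: v=97
F [α=-∞,β=97]: v=66
G [α=66,β=97]: v=46 after child 1 ≤ α → α-cutoff, skip 1
H [α=66,β=97]: v=27 after child 2 ≤ α → α-cutoff, skip 1
I [α=66,β=97]: v=1 after child 1 ≤ α → α-cutoff, skip 2
E [α=-∞,β=97]: v=66
K [α=-∞,β=66]: v=17
L [α=17,β=66]: v=10 after child 1 ≤ α → α-cutoff, skip 3
J [α=-∞,β=66]: v=37
Root [α=-∞,β=+∞]: v=37
Leaves evaluated: 16 of 25.

16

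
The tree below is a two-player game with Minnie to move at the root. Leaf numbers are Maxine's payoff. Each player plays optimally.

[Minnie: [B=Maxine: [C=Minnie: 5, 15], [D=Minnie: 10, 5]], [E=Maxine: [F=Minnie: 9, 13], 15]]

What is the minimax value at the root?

C (Minnie): min(5, 15) = 5
D (Minnie): min(10, 5) = 5
B (Maxine): max(5, 5) = 5
F (Minnie): min(9, 13) = 9
E (Maxine): max(9, 15) = 15
Root (Minnie): min(5, 15) = 5

5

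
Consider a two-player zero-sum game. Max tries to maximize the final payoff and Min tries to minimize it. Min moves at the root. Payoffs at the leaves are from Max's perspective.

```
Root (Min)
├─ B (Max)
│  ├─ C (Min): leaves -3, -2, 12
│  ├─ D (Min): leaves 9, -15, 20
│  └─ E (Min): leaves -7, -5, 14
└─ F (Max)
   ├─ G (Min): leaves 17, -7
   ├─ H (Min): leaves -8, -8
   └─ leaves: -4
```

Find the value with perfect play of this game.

-4

C (Min): min(-3, -2, 12) = -3
D (Min): min(9, -15, 20) = -15
E (Min): min(-7, -5, 14) = -7
B (Max): max(-3, -15, -7) = -3
G (Min): min(17, -7) = -7
H (Min): min(-8, -8) = -8
F (Max): max(-7, -8, -4) = -4
Root (Min): min(-3, -4) = -4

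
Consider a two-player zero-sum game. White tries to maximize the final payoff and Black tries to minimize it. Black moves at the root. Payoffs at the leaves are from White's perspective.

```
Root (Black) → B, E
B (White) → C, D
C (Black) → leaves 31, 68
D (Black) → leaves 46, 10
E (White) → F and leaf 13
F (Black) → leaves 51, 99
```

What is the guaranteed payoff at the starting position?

31

C (Black): min(31, 68) = 31
D (Black): min(46, 10) = 10
B (White): max(31, 10) = 31
F (Black): min(51, 99) = 51
E (White): max(51, 13) = 51
Root (Black): min(31, 51) = 31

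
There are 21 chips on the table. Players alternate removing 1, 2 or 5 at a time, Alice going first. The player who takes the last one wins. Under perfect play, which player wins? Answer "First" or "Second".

Second

i:   0  1  2  3  4  5  6  7  8  9 10 11 12 13 14 15 16 17 18 19 20 21
     L  W  W  L  W  W  L  W  W  L  W  W  L  W  W  L  W  W  L  W  W  L
Position 21 is L, so the second player wins.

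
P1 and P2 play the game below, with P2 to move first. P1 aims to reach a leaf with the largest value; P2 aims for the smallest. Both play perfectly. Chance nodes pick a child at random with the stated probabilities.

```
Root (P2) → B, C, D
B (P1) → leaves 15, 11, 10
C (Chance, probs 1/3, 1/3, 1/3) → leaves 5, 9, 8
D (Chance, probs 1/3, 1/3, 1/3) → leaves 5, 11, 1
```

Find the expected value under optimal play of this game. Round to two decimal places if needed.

5.67

B (P1): max(15, 11, 10) = 15
C (Chance): 1/3·5 + 1/3·9 + 1/3·8 = 7.33
D (Chance): 1/3·5 + 1/3·11 + 1/3·1 = 5.67
Root (P2): min(15, 7.33, 5.67) = 5.67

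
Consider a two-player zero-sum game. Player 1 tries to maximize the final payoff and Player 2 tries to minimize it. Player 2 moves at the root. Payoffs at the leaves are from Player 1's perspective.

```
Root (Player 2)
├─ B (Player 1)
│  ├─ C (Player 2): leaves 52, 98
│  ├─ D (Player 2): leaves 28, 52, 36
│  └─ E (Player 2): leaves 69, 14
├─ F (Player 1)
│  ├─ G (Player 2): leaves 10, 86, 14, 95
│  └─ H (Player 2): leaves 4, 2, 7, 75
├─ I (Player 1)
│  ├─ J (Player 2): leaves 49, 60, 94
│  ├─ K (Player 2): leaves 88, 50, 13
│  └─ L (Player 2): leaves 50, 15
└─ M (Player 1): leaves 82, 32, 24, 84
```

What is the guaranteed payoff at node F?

G: min(10, 86, 14, 95) = 10
H: min(4, 2, 7, 75) = 2
F: max(10, 2) = 10

10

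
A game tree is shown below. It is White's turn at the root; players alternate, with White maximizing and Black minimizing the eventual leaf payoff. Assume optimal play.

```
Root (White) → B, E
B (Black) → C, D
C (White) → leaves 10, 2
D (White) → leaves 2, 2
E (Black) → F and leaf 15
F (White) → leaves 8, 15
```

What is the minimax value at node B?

C: max(10, 2) = 10
D: max(2, 2) = 2
B: min(10, 2) = 2

2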